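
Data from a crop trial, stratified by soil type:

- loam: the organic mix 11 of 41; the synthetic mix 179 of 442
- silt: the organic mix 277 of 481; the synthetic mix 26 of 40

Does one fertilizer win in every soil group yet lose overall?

Loam: the organic mix 11/41 = 26.8%, the synthetic mix 179/442 = 40.5% → the synthetic mix
Silt: the organic mix 277/481 = 57.6%, the synthetic mix 26/40 = 65.0% → the synthetic mix
Overall: the organic mix 288/522 = 55.2%, the synthetic mix 205/482 = 42.5% → the organic mix
The synthetic mix wins each soil group but the organic mix wins overall — the comparison reverses. The synthetic mix's plots skew toward loam, which has a lower base rate.

Yes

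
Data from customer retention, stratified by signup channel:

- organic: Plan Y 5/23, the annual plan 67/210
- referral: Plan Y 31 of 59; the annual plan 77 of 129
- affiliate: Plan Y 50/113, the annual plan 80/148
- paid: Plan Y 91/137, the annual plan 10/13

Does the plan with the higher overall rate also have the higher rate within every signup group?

No

Organic: Plan Y 5/23 = 21.7%, the annual plan 67/210 = 31.9% → the annual plan
Referral: Plan Y 31/59 = 52.5%, the annual plan 77/129 = 59.7% → the annual plan
Affiliate: Plan Y 50/113 = 44.2%, the annual plan 80/148 = 54.1% → the annual plan
Paid: Plan Y 91/137 = 66.4%, the annual plan 10/13 = 76.9% → the annual plan
Overall: Plan Y 177/332 = 53.3%, the annual plan 234/500 = 46.8% → Plan Y
The annual plan wins each signup group but Plan Y wins overall — the comparison reverses. The annual plan's customers skew toward organic, which has a lower base rate.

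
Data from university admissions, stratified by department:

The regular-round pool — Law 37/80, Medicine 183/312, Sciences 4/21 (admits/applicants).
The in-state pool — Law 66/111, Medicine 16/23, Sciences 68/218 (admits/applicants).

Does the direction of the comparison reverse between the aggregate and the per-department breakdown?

Law: the regular-round pool 37/80 = 46.2%, the in-state pool 66/111 = 59.5% → the in-state pool
Medicine: the regular-round pool 183/312 = 58.7%, the in-state pool 16/23 = 69.6% → the in-state pool
Sciences: the regular-round pool 4/21 = 19.0%, the in-state pool 68/218 = 31.2% → the in-state pool
Overall: the regular-round pool 224/413 = 54.2%, the in-state pool 150/352 = 42.6% → the regular-round pool
The in-state pool wins each department group but the regular-round pool wins overall — the comparison reverses. The in-state pool's applicants skew toward Sciences, which has a lower base rate.

Yes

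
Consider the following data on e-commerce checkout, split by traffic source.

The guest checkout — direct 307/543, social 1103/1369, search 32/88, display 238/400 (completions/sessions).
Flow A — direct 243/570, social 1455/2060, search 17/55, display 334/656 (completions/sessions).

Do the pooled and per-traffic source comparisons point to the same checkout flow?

Yes

Direct: the guest checkout 307/543 = 56.5%, Flow A 243/570 = 42.6% → the guest checkout
Social: the guest checkout 1103/1369 = 80.6%, Flow A 1455/2060 = 70.6% → the guest checkout
Search: the guest checkout 32/88 = 36.4%, Flow A 17/55 = 30.9% → the guest checkout
Display: the guest checkout 238/400 = 59.5%, Flow A 334/656 = 50.9% → the guest checkout
Overall: the guest checkout 1680/2400 = 70.0%, Flow A 2049/3341 = 61.3% → the guest checkout
The guest checkout wins overall and in every traffic group — no reversal.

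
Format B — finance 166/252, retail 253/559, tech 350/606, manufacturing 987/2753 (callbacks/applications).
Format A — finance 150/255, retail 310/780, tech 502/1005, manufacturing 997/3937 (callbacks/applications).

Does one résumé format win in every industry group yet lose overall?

Finance: Format B 166/252 = 65.9%, Format A 150/255 = 58.8% → Format B
Retail: Format B 253/559 = 45.3%, Format A 310/780 = 39.7% → Format B
Tech: Format B 350/606 = 57.8%, Format A 502/1005 = 50.0% → Format B
Manufacturing: Format B 987/2753 = 35.9%, Format A 997/3937 = 25.3% → Format B
Overall: Format B 1756/4170 = 42.1%, Format A 1959/5977 = 32.8% → Format B
Format B wins overall and in every industry group — no reversal.

No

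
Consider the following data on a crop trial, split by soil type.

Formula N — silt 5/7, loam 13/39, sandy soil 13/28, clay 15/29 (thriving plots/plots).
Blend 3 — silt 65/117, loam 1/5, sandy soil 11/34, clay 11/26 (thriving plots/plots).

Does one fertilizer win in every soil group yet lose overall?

Yes

Silt: Formula N 5/7 = 71.4%, Blend 3 65/117 = 55.6% → Formula N
Loam: Formula N 13/39 = 33.3%, Blend 3 1/5 = 20.0% → Formula N
Sandy soil: Formula N 13/28 = 46.4%, Blend 3 11/34 = 32.4% → Formula N
Clay: Formula N 15/29 = 51.7%, Blend 3 11/26 = 42.3% → Formula N
Overall: Formula N 46/103 = 44.7%, Blend 3 88/182 = 48.4% → Blend 3
Formula N wins each soil group but Blend 3 wins overall — the comparison reverses. Formula N's plots skew toward loam, which has a lower base rate.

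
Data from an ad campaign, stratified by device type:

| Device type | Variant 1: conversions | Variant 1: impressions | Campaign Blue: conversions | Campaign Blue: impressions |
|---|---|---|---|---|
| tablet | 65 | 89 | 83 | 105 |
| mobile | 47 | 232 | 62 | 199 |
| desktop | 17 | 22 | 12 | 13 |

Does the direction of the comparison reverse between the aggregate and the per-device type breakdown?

No

Tablet: Variant 1 65/89 = 73.0%, Campaign Blue 83/105 = 79.0% → Campaign Blue
Mobile: Variant 1 47/232 = 20.3%, Campaign Blue 62/199 = 31.2% → Campaign Blue
Desktop: Variant 1 17/22 = 77.3%, Campaign Blue 12/13 = 92.3% → Campaign Blue
Overall: Variant 1 129/343 = 37.6%, Campaign Blue 157/317 = 49.5% → Campaign Blue
Campaign Blue wins overall and in every device group — no reversal.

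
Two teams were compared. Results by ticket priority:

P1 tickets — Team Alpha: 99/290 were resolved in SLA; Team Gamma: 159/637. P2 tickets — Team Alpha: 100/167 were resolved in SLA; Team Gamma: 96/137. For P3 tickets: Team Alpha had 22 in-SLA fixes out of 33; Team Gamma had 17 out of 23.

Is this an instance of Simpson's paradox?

No

P1: Team Alpha 99/290 = 34.1%, Team Gamma 159/637 = 25.0% → Team Alpha
P2: Team Alpha 100/167 = 59.9%, Team Gamma 96/137 = 70.1% → Team Gamma
P3: Team Alpha 22/33 = 66.7%, Team Gamma 17/23 = 73.9% → Team Gamma
Overall: Team Alpha 221/490 = 45.1%, Team Gamma 272/797 = 34.1% → Team Alpha
Neither sweeps: Team Alpha wins 1 of 3 groups, Team Gamma wins 2. Team Alpha wins overall but not every group — no Simpson reversal.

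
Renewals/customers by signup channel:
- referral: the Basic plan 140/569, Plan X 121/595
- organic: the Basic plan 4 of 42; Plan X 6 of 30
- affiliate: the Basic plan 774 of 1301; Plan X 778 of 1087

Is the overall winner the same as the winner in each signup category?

No

Referral: the Basic plan 140/569 = 24.6%, Plan X 121/595 = 20.3% → the Basic plan
Organic: the Basic plan 4/42 = 9.5%, Plan X 6/30 = 20.0% → Plan X
Affiliate: the Basic plan 774/1301 = 59.5%, Plan X 778/1087 = 71.6% → Plan X
Overall: the Basic plan 918/1912 = 48.0%, Plan X 905/1712 = 52.9% → Plan X
Neither sweeps: the Basic plan wins 1 of 3 groups, Plan X wins 2. Plan X wins overall but not every group — no Simpson reversal.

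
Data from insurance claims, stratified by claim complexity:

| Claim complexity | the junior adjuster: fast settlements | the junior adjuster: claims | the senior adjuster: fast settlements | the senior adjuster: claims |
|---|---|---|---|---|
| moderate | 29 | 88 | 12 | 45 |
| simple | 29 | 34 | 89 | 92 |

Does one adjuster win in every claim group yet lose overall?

Moderate: the junior adjuster 29/88 = 33.0%, the senior adjuster 12/45 = 26.7% → the junior adjuster
Simple: the junior adjuster 29/34 = 85.3%, the senior adjuster 89/92 = 96.7% → the senior adjuster
Overall: the junior adjuster 58/122 = 47.5%, the senior adjuster 101/137 = 73.7% → the senior adjuster
Neither sweeps: the junior adjuster wins 1 of 2 groups, the senior adjuster wins 1. The senior adjuster wins overall but not every group — no Simpson reversal.

No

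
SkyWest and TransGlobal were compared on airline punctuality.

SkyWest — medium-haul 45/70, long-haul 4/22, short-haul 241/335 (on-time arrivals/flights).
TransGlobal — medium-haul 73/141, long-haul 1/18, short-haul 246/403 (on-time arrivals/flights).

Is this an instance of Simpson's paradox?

Medium-haul: SkyWest 45/70 = 64.3%, TransGlobal 73/141 = 51.8% → SkyWest
Long-haul: SkyWest 4/22 = 18.2%, TransGlobal 1/18 = 5.6% → SkyWest
Short-haul: SkyWest 241/335 = 71.9%, TransGlobal 246/403 = 61.0% → SkyWest
Overall: SkyWest 290/427 = 67.9%, TransGlobal 320/562 = 56.9% → SkyWest
SkyWest wins overall and in every route group — no reversal.

No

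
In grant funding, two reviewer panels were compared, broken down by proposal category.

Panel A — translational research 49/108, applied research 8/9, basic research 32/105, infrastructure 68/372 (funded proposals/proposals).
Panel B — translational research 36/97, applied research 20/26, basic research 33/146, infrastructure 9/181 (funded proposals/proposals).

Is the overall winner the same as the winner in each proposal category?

Translational research: Panel A 49/108 = 45.4%, Panel B 36/97 = 37.1% → Panel A
Applied research: Panel A 8/9 = 88.9%, Panel B 20/26 = 76.9% → Panel A
Basic research: Panel A 32/105 = 30.5%, Panel B 33/146 = 22.6% → Panel A
Infrastructure: Panel A 68/372 = 18.3%, Panel B 9/181 = 5.0% → Panel A
Overall: Panel A 157/594 = 26.4%, Panel B 98/450 = 21.8% → Panel A
Panel A wins overall and in every proposal group — no reversal.

Yes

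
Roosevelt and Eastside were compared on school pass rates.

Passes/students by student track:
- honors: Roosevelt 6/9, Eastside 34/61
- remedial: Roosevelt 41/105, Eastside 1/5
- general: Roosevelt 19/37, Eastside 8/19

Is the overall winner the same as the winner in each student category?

No

Honors: Roosevelt 6/9 = 66.7%, Eastside 34/61 = 55.7% → Roosevelt
Remedial: Roosevelt 41/105 = 39.0%, Eastside 1/5 = 20.0% → Roosevelt
General: Roosevelt 19/37 = 51.4%, Eastside 8/19 = 42.1% → Roosevelt
Overall: Roosevelt 66/151 = 43.7%, Eastside 43/85 = 50.6% → Eastside
Roosevelt wins each student group but Eastside wins overall — the comparison reverses. Roosevelt's students skew toward remedial, which has a lower base rate.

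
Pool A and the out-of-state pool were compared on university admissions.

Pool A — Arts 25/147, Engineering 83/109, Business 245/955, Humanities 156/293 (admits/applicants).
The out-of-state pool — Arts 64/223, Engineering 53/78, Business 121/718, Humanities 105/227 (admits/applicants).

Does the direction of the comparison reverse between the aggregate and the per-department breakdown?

Arts: Pool A 25/147 = 17.0%, the out-of-state pool 64/223 = 28.7% → the out-of-state pool
Engineering: Pool A 83/109 = 76.1%, the out-of-state pool 53/78 = 67.9% → Pool A
Business: Pool A 245/955 = 25.7%, the out-of-state pool 121/718 = 16.9% → Pool A
Humanities: Pool A 156/293 = 53.2%, the out-of-state pool 105/227 = 46.3% → Pool A
Overall: Pool A 509/1504 = 33.8%, the out-of-state pool 343/1246 = 27.5% → Pool A
Neither sweeps: Pool A wins 3 of 4 groups, the out-of-state pool wins 1. Pool A wins overall but not every group — no Simpson reversal.

No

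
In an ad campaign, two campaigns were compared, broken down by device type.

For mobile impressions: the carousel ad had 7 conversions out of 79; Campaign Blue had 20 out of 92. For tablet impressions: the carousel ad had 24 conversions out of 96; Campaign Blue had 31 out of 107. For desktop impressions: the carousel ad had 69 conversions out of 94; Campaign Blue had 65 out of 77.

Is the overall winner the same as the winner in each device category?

Mobile: the carousel ad 7/79 = 8.9%, Campaign Blue 20/92 = 21.7% → Campaign Blue
Tablet: the carousel ad 24/96 = 25.0%, Campaign Blue 31/107 = 29.0% → Campaign Blue
Desktop: the carousel ad 69/94 = 73.4%, Campaign Blue 65/77 = 84.4% → Campaign Blue
Overall: the carousel ad 100/269 = 37.2%, Campaign Blue 116/276 = 42.0% → Campaign Blue
Campaign Blue wins overall and in every device group — no reversal.

Yes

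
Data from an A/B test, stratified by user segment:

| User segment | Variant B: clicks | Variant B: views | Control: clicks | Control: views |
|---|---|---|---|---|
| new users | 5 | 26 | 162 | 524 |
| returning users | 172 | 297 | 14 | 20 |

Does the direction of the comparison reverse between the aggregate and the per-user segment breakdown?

New users: Variant B 5/26 = 19.2%, Control 162/524 = 30.9% → Control
Returning users: Variant B 172/297 = 57.9%, Control 14/20 = 70.0% → Control
Overall: Variant B 177/323 = 54.8%, Control 176/544 = 32.4% → Variant B
Control wins each user group but Variant B wins overall — the comparison reverses. Control's views skew toward new users, which has a lower base rate.

Yes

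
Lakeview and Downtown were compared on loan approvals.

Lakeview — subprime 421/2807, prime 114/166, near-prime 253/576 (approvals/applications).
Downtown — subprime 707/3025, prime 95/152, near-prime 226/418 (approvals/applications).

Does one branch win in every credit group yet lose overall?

Subprime: Lakeview 421/2807 = 15.0%, Downtown 707/3025 = 23.4% → Downtown
Prime: Lakeview 114/166 = 68.7%, Downtown 95/152 = 62.5% → Lakeview
Near-prime: Lakeview 253/576 = 43.9%, Downtown 226/418 = 54.1% → Downtown
Overall: Lakeview 788/3549 = 22.2%, Downtown 1028/3595 = 28.6% → Downtown
Neither sweeps: Lakeview wins 1 of 3 groups, Downtown wins 2. Downtown wins overall but not every group — no Simpson reversal.

No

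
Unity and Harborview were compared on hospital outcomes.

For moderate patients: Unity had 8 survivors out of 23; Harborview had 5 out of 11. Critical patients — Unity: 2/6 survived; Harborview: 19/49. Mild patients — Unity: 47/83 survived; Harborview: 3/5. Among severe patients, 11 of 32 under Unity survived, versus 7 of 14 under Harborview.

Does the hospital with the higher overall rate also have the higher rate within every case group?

No

Moderate: Unity 8/23 = 34.8%, Harborview 5/11 = 45.5% → Harborview
Critical: Unity 2/6 = 33.3%, Harborview 19/49 = 38.8% → Harborview
Mild: Unity 47/83 = 56.6%, Harborview 3/5 = 60.0% → Harborview
Severe: Unity 11/32 = 34.4%, Harborview 7/14 = 50.0% → Harborview
Overall: Unity 68/144 = 47.2%, Harborview 34/79 = 43.0% → Unity
Harborview wins each case group but Unity wins overall — the comparison reverses. Harborview's patients skew toward critical, which has a lower base rate.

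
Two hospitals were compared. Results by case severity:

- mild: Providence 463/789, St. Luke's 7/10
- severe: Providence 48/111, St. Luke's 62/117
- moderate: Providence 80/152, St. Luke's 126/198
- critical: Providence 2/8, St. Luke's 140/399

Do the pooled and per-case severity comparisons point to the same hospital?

Mild: Providence 463/789 = 58.7%, St. Luke's 7/10 = 70.0% → St. Luke's
Severe: Providence 48/111 = 43.2%, St. Luke's 62/117 = 53.0% → St. Luke's
Moderate: Providence 80/152 = 52.6%, St. Luke's 126/198 = 63.6% → St. Luke's
Critical: Providence 2/8 = 25.0%, St. Luke's 140/399 = 35.1% → St. Luke's
Overall: Providence 593/1060 = 55.9%, St. Luke's 335/724 = 46.3% → Providence
St. Luke's wins each case group but Providence wins overall — the comparison reverses. St. Luke's's patients skew toward critical, which has a lower base rate.

No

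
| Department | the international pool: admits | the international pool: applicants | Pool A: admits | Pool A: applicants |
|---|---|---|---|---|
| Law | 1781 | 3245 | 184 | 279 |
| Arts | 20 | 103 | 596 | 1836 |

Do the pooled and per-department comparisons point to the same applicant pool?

Law: the international pool 1781/3245 = 54.9%, Pool A 184/279 = 65.9% → Pool A
Arts: the international pool 20/103 = 19.4%, Pool A 596/1836 = 32.5% → Pool A
Overall: the international pool 1801/3348 = 53.8%, Pool A 780/2115 = 36.9% → the international pool
Pool A wins each department group but the international pool wins overall — the comparison reverses. Pool A's applicants skew toward Arts, which has a lower base rate.

No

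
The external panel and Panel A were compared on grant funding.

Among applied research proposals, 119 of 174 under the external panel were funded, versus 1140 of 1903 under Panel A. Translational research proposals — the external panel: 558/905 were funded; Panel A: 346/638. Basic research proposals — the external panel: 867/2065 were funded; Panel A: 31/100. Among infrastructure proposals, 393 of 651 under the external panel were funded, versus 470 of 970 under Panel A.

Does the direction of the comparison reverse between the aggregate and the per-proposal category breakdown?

Applied research: the external panel 119/174 = 68.4%, Panel A 1140/1903 = 59.9% → the external panel
Translational research: the external panel 558/905 = 61.7%, Panel A 346/638 = 54.2% → the external panel
Basic research: the external panel 867/2065 = 42.0%, Panel A 31/100 = 31.0% → the external panel
Infrastructure: the external panel 393/651 = 60.4%, Panel A 470/970 = 48.5% → the external panel
Overall: the external panel 1937/3795 = 51.0%, Panel A 1987/3611 = 55.0% → Panel A
The external panel wins each proposal group but Panel A wins overall — the comparison reverses. The external panel's proposals skew toward basic research, which has a lower base rate.

Yes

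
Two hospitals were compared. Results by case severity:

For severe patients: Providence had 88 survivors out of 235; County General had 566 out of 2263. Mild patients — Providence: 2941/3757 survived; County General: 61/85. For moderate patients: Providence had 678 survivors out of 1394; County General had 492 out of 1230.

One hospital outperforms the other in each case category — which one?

Severe: Providence 88/235 = 37.4%, County General 566/2263 = 25.0% → Providence
Mild: Providence 2941/3757 = 78.3%, County General 61/85 = 71.8% → Providence
Moderate: Providence 678/1394 = 48.6%, County General 492/1230 = 40.0% → Providence
Providence has the higher rate in all 3 groups.

Providence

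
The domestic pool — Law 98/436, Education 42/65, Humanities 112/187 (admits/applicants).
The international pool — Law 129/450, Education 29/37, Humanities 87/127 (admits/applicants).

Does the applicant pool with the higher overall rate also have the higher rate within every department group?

Law: the domestic pool 98/436 = 22.5%, the international pool 129/450 = 28.7% → the international pool
Education: the domestic pool 42/65 = 64.6%, the international pool 29/37 = 78.4% → the international pool
Humanities: the domestic pool 112/187 = 59.9%, the international pool 87/127 = 68.5% → the international pool
Overall: the domestic pool 252/688 = 36.6%, the international pool 245/614 = 39.9% → the international pool
The international pool wins overall and in every department group — no reversal.

Yes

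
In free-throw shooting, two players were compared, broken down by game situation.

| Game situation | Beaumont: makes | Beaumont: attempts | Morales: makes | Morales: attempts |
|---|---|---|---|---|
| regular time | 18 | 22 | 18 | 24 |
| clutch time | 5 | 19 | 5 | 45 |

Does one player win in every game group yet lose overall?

Regular time: Beaumont 18/22 = 81.8%, Morales 18/24 = 75.0% → Beaumont
Clutch time: Beaumont 5/19 = 26.3%, Morales 5/45 = 11.1% → Beaumont
Overall: Beaumont 23/41 = 56.1%, Morales 23/69 = 33.3% → Beaumont
Beaumont wins overall and in every game group — no reversal.

No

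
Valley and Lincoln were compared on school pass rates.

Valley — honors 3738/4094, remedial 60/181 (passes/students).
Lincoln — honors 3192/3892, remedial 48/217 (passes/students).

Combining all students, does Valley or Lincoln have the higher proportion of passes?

Honors: Valley 3738/4094 = 91.3%, Lincoln 3192/3892 = 82.0% → Valley
Remedial: Valley 60/181 = 33.1%, Lincoln 48/217 = 22.1% → Valley
Overall: Valley 3798/4275 = 88.8%, Lincoln 3240/4109 = 78.9% → Valley

Valley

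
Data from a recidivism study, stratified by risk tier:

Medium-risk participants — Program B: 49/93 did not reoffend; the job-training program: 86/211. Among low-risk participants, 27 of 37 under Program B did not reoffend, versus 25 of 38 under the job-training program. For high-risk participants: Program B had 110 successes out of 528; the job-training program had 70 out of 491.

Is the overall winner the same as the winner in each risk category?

Medium-risk: Program B 49/93 = 52.7%, the job-training program 86/211 = 40.8% → Program B
Low-risk: Program B 27/37 = 73.0%, the job-training program 25/38 = 65.8% → Program B
High-risk: Program B 110/528 = 20.8%, the job-training program 70/491 = 14.3% → Program B
Overall: Program B 186/658 = 28.3%, the job-training program 181/740 = 24.5% → Program B
Program B wins overall and in every risk group — no reversal.

Yes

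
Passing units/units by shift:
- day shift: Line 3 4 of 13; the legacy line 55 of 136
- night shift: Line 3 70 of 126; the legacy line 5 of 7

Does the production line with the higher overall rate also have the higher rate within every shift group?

Day shift: Line 3 4/13 = 30.8%, the legacy line 55/136 = 40.4% → the legacy line
Night shift: Line 3 70/126 = 55.6%, the legacy line 5/7 = 71.4% → the legacy line
Overall: Line 3 74/139 = 53.2%, the legacy line 60/143 = 42.0% → Line 3
The legacy line wins each shift group but Line 3 wins overall — the comparison reverses. The legacy line's units skew toward day shift, which has a lower base rate.

No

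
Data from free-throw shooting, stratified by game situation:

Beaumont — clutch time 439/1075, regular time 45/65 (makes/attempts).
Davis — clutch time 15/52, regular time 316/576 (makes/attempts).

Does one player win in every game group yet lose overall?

Yes

Clutch time: Beaumont 439/1075 = 40.8%, Davis 15/52 = 28.8% → Beaumont
Regular time: Beaumont 45/65 = 69.2%, Davis 316/576 = 54.9% → Beaumont
Overall: Beaumont 484/1140 = 42.5%, Davis 331/628 = 52.7% → Davis
Beaumont wins each game group but Davis wins overall — the comparison reverses. Beaumont's attempts skew toward clutch time, which has a lower base rate.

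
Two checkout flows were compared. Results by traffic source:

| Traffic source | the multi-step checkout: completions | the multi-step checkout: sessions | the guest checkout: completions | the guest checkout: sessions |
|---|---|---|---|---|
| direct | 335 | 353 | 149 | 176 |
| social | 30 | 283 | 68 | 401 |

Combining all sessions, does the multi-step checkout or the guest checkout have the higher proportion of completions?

Direct: the multi-step checkout 335/353 = 94.9%, the guest checkout 149/176 = 84.7% → the multi-step checkout
Social: the multi-step checkout 30/283 = 10.6%, the guest checkout 68/401 = 17.0% → the guest checkout
Overall: the multi-step checkout 365/636 = 57.4%, the guest checkout 217/577 = 37.6% → the multi-step checkout
(Neither sweeps every traffic group, but the multi-step checkout has the higher pooled rate.)

the multi-step checkout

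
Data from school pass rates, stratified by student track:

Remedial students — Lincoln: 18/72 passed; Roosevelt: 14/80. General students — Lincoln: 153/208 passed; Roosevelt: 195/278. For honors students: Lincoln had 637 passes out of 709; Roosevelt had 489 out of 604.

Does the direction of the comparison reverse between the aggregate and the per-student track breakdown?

Remedial: Lincoln 18/72 = 25.0%, Roosevelt 14/80 = 17.5% → Lincoln
General: Lincoln 153/208 = 73.6%, Roosevelt 195/278 = 70.1% → Lincoln
Honors: Lincoln 637/709 = 89.8%, Roosevelt 489/604 = 81.0% → Lincoln
Overall: Lincoln 808/989 = 81.7%, Roosevelt 698/962 = 72.6% → Lincoln
Lincoln wins overall and in every student group — no reversal.

No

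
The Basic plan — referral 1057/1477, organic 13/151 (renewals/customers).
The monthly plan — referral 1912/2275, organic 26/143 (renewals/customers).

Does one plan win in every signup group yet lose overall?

No

Referral: the Basic plan 1057/1477 = 71.6%, the monthly plan 1912/2275 = 84.0% → the monthly plan
Organic: the Basic plan 13/151 = 8.6%, the monthly plan 26/143 = 18.2% → the monthly plan
Overall: the Basic plan 1070/1628 = 65.7%, the monthly plan 1938/2418 = 80.1% → the monthly plan
The monthly plan wins overall and in every signup group — no reversal.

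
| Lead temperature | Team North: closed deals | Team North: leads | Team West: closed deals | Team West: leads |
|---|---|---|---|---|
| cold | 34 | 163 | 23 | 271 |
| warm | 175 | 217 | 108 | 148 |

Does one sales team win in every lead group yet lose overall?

No

Cold: Team North 34/163 = 20.9%, Team West 23/271 = 8.5% → Team North
Warm: Team North 175/217 = 80.6%, Team West 108/148 = 73.0% → Team North
Overall: Team North 209/380 = 55.0%, Team West 131/419 = 31.3% → Team North
Team North wins overall and in every lead group — no reversal.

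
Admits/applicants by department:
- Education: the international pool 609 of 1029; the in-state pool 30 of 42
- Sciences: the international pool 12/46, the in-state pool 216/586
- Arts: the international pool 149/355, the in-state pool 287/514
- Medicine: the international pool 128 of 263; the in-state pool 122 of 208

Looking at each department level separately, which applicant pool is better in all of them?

Education: the international pool 609/1029 = 59.2%, the in-state pool 30/42 = 71.4% → the in-state pool
Sciences: the international pool 12/46 = 26.1%, the in-state pool 216/586 = 36.9% → the in-state pool
Arts: the international pool 149/355 = 42.0%, the in-state pool 287/514 = 55.8% → the in-state pool
Medicine: the international pool 128/263 = 48.7%, the in-state pool 122/208 = 58.7% → the in-state pool
The in-state pool has the higher rate in all 4 groups.

the in-state pool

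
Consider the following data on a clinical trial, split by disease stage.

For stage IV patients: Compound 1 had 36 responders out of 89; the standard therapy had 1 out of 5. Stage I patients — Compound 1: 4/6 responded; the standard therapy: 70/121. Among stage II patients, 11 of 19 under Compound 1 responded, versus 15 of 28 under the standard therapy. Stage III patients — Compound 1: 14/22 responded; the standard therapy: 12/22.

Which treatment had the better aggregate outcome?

Stage IV: Compound 1 36/89 = 40.4%, the standard therapy 1/5 = 20.0% → Compound 1
Stage I: Compound 1 4/6 = 66.7%, the standard therapy 70/121 = 57.9% → Compound 1
Stage II: Compound 1 11/19 = 57.9%, the standard therapy 15/28 = 53.6% → Compound 1
Stage III: Compound 1 14/22 = 63.6%, the standard therapy 12/22 = 54.5% → Compound 1
Overall: Compound 1 65/136 = 47.8%, the standard therapy 98/176 = 55.7% → the standard therapy
(Compound 1 wins every disease group but the standard therapy wins overall — Compound 1's patients skew toward the low-rate stage IV group.)

the standard therapy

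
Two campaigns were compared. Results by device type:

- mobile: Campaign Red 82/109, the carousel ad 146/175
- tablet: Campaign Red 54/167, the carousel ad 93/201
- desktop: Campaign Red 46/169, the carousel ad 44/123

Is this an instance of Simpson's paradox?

No

Mobile: Campaign Red 82/109 = 75.2%, the carousel ad 146/175 = 83.4% → the carousel ad
Tablet: Campaign Red 54/167 = 32.3%, the carousel ad 93/201 = 46.3% → the carousel ad
Desktop: Campaign Red 46/169 = 27.2%, the carousel ad 44/123 = 35.8% → the carousel ad
Overall: Campaign Red 182/445 = 40.9%, the carousel ad 283/499 = 56.7% → the carousel ad
The carousel ad wins overall and in every device group — no reversal.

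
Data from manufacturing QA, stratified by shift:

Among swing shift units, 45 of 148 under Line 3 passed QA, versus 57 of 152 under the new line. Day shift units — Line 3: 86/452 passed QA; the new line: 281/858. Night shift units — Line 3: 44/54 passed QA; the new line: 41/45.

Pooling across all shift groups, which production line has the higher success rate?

Swing shift: Line 3 45/148 = 30.4%, the new line 57/152 = 37.5% → the new line
Day shift: Line 3 86/452 = 19.0%, the new line 281/858 = 32.8% → the new line
Night shift: Line 3 44/54 = 81.5%, the new line 41/45 = 91.1% → the new line
Overall: Line 3 175/654 = 26.8%, the new line 379/1055 = 35.9% → the new line

the new line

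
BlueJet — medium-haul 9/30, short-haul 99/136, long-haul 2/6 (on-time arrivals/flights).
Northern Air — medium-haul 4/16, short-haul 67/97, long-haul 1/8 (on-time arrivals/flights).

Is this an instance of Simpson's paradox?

No

Medium-haul: BlueJet 9/30 = 30.0%, Northern Air 4/16 = 25.0% → BlueJet
Short-haul: BlueJet 99/136 = 72.8%, Northern Air 67/97 = 69.1% → BlueJet
Long-haul: BlueJet 2/6 = 33.3%, Northern Air 1/8 = 12.5% → BlueJet
Overall: BlueJet 110/172 = 64.0%, Northern Air 72/121 = 59.5% → BlueJet
BlueJet wins overall and in every route group — no reversal.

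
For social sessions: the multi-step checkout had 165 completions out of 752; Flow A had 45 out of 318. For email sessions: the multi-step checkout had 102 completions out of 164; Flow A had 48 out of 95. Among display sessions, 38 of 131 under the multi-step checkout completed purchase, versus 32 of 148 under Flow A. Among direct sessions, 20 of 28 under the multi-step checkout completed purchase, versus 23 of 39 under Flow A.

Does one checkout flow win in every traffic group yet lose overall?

Social: the multi-step checkout 165/752 = 21.9%, Flow A 45/318 = 14.2% → the multi-step checkout
Email: the multi-step checkout 102/164 = 62.2%, Flow A 48/95 = 50.5% → the multi-step checkout
Display: the multi-step checkout 38/131 = 29.0%, Flow A 32/148 = 21.6% → the multi-step checkout
Direct: the multi-step checkout 20/28 = 71.4%, Flow A 23/39 = 59.0% → the multi-step checkout
Overall: the multi-step checkout 325/1075 = 30.2%, Flow A 148/600 = 24.7% → the multi-step checkout
The multi-step checkout wins overall and in every traffic group — no reversal.

No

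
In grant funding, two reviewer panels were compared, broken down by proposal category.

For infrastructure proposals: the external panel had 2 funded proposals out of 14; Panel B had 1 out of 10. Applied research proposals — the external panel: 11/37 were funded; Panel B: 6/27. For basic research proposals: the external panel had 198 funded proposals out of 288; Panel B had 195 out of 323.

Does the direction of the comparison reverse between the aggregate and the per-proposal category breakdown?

Infrastructure: the external panel 2/14 = 14.3%, Panel B 1/10 = 10.0% → the external panel
Applied research: the external panel 11/37 = 29.7%, Panel B 6/27 = 22.2% → the external panel
Basic research: the external panel 198/288 = 68.8%, Panel B 195/323 = 60.4% → the external panel
Overall: the external panel 211/339 = 62.2%, Panel B 202/360 = 56.1% → the external panel
The external panel wins overall and in every proposal group — no reversal.

No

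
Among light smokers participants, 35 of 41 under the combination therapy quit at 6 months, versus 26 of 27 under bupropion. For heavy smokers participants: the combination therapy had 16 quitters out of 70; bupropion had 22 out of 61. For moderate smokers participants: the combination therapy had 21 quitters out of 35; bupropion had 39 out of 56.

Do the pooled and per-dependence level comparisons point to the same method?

Yes

Light smokers: the combination therapy 35/41 = 85.4%, bupropion 26/27 = 96.3% → bupropion
Heavy smokers: the combination therapy 16/70 = 22.9%, bupropion 22/61 = 36.1% → bupropion
Moderate smokers: the combination therapy 21/35 = 60.0%, bupropion 39/56 = 69.6% → bupropion
Overall: the combination therapy 72/146 = 49.3%, bupropion 87/144 = 60.4% → bupropion
Bupropion wins overall and in every dependence group — no reversal.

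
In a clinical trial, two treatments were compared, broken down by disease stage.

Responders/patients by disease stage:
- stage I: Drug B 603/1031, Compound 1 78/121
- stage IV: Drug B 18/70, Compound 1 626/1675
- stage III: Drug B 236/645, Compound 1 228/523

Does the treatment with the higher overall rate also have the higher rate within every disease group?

No

Stage I: Drug B 603/1031 = 58.5%, Compound 1 78/121 = 64.5% → Compound 1
Stage IV: Drug B 18/70 = 25.7%, Compound 1 626/1675 = 37.4% → Compound 1
Stage III: Drug B 236/645 = 36.6%, Compound 1 228/523 = 43.6% → Compound 1
Overall: Drug B 857/1746 = 49.1%, Compound 1 932/2319 = 40.2% → Drug B
Compound 1 wins each disease group but Drug B wins overall — the comparison reverses. Compound 1's patients skew toward stage IV, which has a lower base rate.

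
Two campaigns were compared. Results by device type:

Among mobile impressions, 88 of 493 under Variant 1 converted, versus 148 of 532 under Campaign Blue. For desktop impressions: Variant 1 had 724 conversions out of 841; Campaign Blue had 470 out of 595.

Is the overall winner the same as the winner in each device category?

Mobile: Variant 1 88/493 = 17.8%, Campaign Blue 148/532 = 27.8% → Campaign Blue
Desktop: Variant 1 724/841 = 86.1%, Campaign Blue 470/595 = 79.0% → Variant 1
Overall: Variant 1 812/1334 = 60.9%, Campaign Blue 618/1127 = 54.8% → Variant 1
Neither sweeps: Variant 1 wins 1 of 2 groups, Campaign Blue wins 1. Variant 1 wins overall but not every group — no Simpson reversal.

No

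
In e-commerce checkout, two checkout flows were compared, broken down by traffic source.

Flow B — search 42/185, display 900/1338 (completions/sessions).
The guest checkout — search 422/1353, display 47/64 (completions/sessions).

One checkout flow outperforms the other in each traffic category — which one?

the guest checkout

Search: Flow B 42/185 = 22.7%, the guest checkout 422/1353 = 31.2% → the guest checkout
Display: Flow B 900/1338 = 67.3%, the guest checkout 47/64 = 73.4% → the guest checkout
The guest checkout has the higher rate in both groups.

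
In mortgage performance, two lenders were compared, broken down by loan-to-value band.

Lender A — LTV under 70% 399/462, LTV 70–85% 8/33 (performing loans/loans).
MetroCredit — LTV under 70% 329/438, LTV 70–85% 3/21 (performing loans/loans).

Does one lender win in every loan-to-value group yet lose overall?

No

LTV under 70%: Lender A 399/462 = 86.4%, MetroCredit 329/438 = 75.1% → Lender A
LTV 70–85%: Lender A 8/33 = 24.2%, MetroCredit 3/21 = 14.3% → Lender A
Overall: Lender A 407/495 = 82.2%, MetroCredit 332/459 = 72.3% → Lender A
Lender A wins overall and in every loan-to-value group — no reversal.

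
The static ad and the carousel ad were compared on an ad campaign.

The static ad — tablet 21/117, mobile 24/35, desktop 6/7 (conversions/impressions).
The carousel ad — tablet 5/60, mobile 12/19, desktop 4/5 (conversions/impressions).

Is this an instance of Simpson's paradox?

Tablet: the static ad 21/117 = 17.9%, the carousel ad 5/60 = 8.3% → the static ad
Mobile: the static ad 24/35 = 68.6%, the carousel ad 12/19 = 63.2% → the static ad
Desktop: the static ad 6/7 = 85.7%, the carousel ad 4/5 = 80.0% → the static ad
Overall: the static ad 51/159 = 32.1%, the carousel ad 21/84 = 25.0% → the static ad
The static ad wins overall and in every device group — no reversal.

No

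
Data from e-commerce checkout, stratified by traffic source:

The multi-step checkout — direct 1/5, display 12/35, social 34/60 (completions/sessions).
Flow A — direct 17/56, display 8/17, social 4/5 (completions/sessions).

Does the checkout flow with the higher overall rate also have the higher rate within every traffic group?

Direct: the multi-step checkout 1/5 = 20.0%, Flow A 17/56 = 30.4% → Flow A
Display: the multi-step checkout 12/35 = 34.3%, Flow A 8/17 = 47.1% → Flow A
Social: the multi-step checkout 34/60 = 56.7%, Flow A 4/5 = 80.0% → Flow A
Overall: the multi-step checkout 47/100 = 47.0%, Flow A 29/78 = 37.2% → the multi-step checkout
Flow A wins each traffic group but the multi-step checkout wins overall — the comparison reverses. Flow A's sessions skew toward direct, which has a lower base rate.

No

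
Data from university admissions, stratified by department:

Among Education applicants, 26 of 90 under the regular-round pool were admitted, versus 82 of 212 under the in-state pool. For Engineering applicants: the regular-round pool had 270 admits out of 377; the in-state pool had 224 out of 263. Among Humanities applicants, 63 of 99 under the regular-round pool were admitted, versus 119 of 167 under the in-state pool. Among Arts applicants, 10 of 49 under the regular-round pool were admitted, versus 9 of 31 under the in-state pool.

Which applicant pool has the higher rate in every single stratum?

Education: the regular-round pool 26/90 = 28.9%, the in-state pool 82/212 = 38.7% → the in-state pool
Engineering: the regular-round pool 270/377 = 71.6%, the in-state pool 224/263 = 85.2% → the in-state pool
Humanities: the regular-round pool 63/99 = 63.6%, the in-state pool 119/167 = 71.3% → the in-state pool
Arts: the regular-round pool 10/49 = 20.4%, the in-state pool 9/31 = 29.0% → the in-state pool
The in-state pool has the higher rate in all 4 groups.

the in-state pool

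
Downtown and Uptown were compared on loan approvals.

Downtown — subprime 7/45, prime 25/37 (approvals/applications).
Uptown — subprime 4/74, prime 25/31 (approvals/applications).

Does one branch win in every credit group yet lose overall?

No

Subprime: Downtown 7/45 = 15.6%, Uptown 4/74 = 5.4% → Downtown
Prime: Downtown 25/37 = 67.6%, Uptown 25/31 = 80.6% → Uptown
Overall: Downtown 32/82 = 39.0%, Uptown 29/105 = 27.6% → Downtown
Neither sweeps: Downtown wins 1 of 2 groups, Uptown wins 1. Downtown wins overall but not every group — no Simpson reversal.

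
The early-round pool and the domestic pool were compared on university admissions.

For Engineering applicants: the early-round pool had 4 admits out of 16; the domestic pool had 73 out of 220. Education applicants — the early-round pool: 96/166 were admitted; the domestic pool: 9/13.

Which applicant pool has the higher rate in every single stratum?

the domestic pool

Engineering: the early-round pool 4/16 = 25.0%, the domestic pool 73/220 = 33.2% → the domestic pool
Education: the early-round pool 96/166 = 57.8%, the domestic pool 9/13 = 69.2% → the domestic pool
The domestic pool has the higher rate in both groups.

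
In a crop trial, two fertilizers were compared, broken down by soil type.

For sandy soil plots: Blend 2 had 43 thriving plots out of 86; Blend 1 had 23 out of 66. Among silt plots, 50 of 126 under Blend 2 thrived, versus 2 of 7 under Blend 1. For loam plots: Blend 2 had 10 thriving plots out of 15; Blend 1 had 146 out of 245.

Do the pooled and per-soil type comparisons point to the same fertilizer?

Sandy soil: Blend 2 43/86 = 50.0%, Blend 1 23/66 = 34.8% → Blend 2
Silt: Blend 2 50/126 = 39.7%, Blend 1 2/7 = 28.6% → Blend 2
Loam: Blend 2 10/15 = 66.7%, Blend 1 146/245 = 59.6% → Blend 2
Overall: Blend 2 103/227 = 45.4%, Blend 1 171/318 = 53.8% → Blend 1
Blend 2 wins each soil group but Blend 1 wins overall — the comparison reverses. Blend 2's plots skew toward silt, which has a lower base rate.

No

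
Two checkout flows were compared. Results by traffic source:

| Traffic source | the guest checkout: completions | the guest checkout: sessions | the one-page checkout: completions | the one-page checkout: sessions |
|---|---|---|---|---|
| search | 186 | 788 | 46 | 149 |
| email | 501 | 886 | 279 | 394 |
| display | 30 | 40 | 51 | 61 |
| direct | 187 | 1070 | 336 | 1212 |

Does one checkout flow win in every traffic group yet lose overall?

Search: the guest checkout 186/788 = 23.6%, the one-page checkout 46/149 = 30.9% → the one-page checkout
Email: the guest checkout 501/886 = 56.5%, the one-page checkout 279/394 = 70.8% → the one-page checkout
Display: the guest checkout 30/40 = 75.0%, the one-page checkout 51/61 = 83.6% → the one-page checkout
Direct: the guest checkout 187/1070 = 17.5%, the one-page checkout 336/1212 = 27.7% → the one-page checkout
Overall: the guest checkout 904/2784 = 32.5%, the one-page checkout 712/1816 = 39.2% → the one-page checkout
The one-page checkout wins overall and in every traffic group — no reversal.

No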